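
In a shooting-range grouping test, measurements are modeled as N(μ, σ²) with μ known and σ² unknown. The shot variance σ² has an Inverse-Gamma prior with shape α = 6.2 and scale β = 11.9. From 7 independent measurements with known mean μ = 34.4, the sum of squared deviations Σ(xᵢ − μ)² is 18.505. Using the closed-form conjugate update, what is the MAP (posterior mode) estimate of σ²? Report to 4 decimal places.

1.9769

With known mean μ and an Inverse-Gamma(α, β) prior on σ², the Normal likelihood is conjugate: posterior is Inv-Gamma(α + n/2, β + Σ(xᵢ−μ)²/2).
Posterior: Inv-Gamma(6.2 + 7/2, 11.9 + 18.505/2) = Inv-Gamma(9.70, 21.1525).
Mode = β/(α+1) = 21.1525/10.70 = 1.9769.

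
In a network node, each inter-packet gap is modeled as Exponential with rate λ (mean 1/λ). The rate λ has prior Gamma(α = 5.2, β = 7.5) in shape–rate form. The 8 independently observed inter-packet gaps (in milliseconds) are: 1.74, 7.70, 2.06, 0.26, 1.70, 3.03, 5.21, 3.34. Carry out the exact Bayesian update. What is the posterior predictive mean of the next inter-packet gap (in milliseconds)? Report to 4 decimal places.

With a Gamma(shape α, rate β) prior on the exponential rate λ, the posterior after n observations with total T = Σxᵢ is Gamma(α+n, β+T).
Sum of observations T = 25.04 milliseconds; n = 8.
Posterior: Gamma(5.2+8, 7.5+25.04) = Gamma(13.2, 32.54).
The predictive distribution for the next observation is Lomax; its mean is β/(α−1) = 32.54/12.2 = 2.6672.

2.6672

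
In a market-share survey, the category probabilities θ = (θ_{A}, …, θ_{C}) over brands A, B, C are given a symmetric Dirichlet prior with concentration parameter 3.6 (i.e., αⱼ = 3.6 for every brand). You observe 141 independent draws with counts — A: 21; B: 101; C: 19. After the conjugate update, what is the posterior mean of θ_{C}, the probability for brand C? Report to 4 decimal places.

The Dirichlet prior is conjugate to the Multinomial likelihood: each posterior αⱼ = prior αⱼ + observed count nⱼ.
Posterior concentration: (24.6, 104.6, 22.6), total = 151.8.
E[θ_{C}|data] = α_{C}/Σα = 22.6/151.8 = 0.1489.

0.1489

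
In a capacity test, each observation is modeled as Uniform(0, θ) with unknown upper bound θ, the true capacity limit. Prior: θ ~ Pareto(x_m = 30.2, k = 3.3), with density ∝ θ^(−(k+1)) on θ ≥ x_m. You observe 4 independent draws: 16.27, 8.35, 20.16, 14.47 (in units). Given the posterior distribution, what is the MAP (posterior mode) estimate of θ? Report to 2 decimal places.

30.20

A Pareto(scale x_m, shape k) prior on the upper bound θ of Uniform(0, θ) is conjugate: posterior is Pareto(max(x_m, max xᵢ), k + n).
Sample maximum = 20.16; prior scale x_m = 30.2 → posterior scale = max = 30.20.
Posterior shape = 3.3 + 4 = 7.3.
The Pareto density is decreasing on [x_m, ∞), so the mode is x_m = 30.20.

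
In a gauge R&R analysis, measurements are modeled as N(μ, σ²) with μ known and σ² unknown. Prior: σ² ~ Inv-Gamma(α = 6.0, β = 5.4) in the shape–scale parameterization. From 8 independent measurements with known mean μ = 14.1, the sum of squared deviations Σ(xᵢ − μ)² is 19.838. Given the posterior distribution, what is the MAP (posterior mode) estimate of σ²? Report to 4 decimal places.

1.3926

With known mean μ and an Inverse-Gamma(α, β) prior on σ², the Normal likelihood is conjugate: posterior is Inv-Gamma(α + n/2, β + Σ(xᵢ−μ)²/2).
Posterior: Inv-Gamma(6.0 + 8/2, 5.4 + 19.838/2) = Inv-Gamma(10.00, 15.3190).
Mode = β/(α+1) = 15.3190/11.00 = 1.3926.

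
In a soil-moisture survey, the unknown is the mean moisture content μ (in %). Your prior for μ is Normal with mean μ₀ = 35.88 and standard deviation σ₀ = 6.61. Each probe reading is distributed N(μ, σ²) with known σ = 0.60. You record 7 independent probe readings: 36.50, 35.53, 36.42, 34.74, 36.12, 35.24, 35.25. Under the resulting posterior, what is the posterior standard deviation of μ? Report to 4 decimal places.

0.2266

For Normal data with known variance σ², a Normal(μ₀, σ₀²) prior on μ is conjugate. Posterior precision = 1/σ₀² + n/σ²; posterior mean is the precision-weighted average of μ₀ and x̄.
σ₀² = 6.61² = 43.6921, σ² = 0.60² = 0.36; σ² + n·σ₀² = 0.36 + 7·43.6921 = 306.2047.
Posterior precision = 1/σ₀² + n/σ² = 1/43.6921 + 7/0.36 = (σ² + n·σ₀²)/(σ₀²σ²) = 306.2047/(43.6921·0.36); posterior variance σₙ² = σ₀²σ²/(σ² + n·σ₀²) = 43.6921·0.36/306.2047 = 0.051368.
Posterior SD = √σₙ² = √(43.6921·0.36/306.2047) = 0.2266.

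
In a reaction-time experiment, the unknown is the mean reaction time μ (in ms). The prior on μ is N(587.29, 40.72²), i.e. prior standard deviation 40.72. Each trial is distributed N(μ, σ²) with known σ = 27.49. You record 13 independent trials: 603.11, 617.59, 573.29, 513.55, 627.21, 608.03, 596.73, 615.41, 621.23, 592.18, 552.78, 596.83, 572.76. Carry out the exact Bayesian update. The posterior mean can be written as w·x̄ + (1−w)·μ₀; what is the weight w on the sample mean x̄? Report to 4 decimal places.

For Normal data with known variance σ², a Normal(μ₀, σ₀²) prior on μ is conjugate. Posterior precision = 1/σ₀² + n/σ²; posterior mean is the precision-weighted average of μ₀ and x̄.
σ₀² = 40.72² = 1658.1184, σ² = 27.49² = 755.7001. Prior precision 1/σ₀² = 1/1658.1184; data precision n/σ² = 13/755.7001.
w = (n/σ²)/(1/σ₀² + n/σ²) = n·σ₀²/(σ² + n·σ₀²) = 13·1658.1184/(755.7001 + 13·1658.1184) = 21555.5392/22311.2393 = 0.9661.

0.9661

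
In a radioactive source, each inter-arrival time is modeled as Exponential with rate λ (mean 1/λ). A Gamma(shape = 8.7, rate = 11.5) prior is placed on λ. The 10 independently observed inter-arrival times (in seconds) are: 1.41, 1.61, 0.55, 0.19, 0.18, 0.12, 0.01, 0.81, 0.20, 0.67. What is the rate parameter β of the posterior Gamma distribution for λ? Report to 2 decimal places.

With a Gamma(shape α, rate β) prior on the exponential rate λ, the posterior after n observations with total T = Σxᵢ is Gamma(α+n, β+T).
Sum of observations T = 5.75 seconds; n = 10.
Posterior: Gamma(8.7+10, 11.5+5.75) = Gamma(18.7, 17.25).
Posterior β = 17.25.

17.25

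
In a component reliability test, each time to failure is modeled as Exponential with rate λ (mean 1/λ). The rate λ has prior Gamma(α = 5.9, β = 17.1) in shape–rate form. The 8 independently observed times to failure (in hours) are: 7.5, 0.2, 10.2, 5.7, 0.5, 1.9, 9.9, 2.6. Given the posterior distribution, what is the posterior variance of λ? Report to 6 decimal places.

0.004496

With a Gamma(shape α, rate β) prior on the exponential rate λ, the posterior after n observations with total T = Σxᵢ is Gamma(α+n, β+T).
Sum of observations T = 38.5 hours; n = 8.
Posterior: Gamma(5.9+8, 17.1+38.5) = Gamma(13.9, 55.6).
Var = α/β² = 0.004496.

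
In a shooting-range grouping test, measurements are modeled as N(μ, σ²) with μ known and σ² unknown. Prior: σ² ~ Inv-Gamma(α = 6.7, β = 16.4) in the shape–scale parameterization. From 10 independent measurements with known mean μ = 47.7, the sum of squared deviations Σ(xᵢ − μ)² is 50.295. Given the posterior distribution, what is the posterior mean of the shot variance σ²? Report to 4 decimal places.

3.8829

With known mean μ and an Inverse-Gamma(α, β) prior on σ², the Normal likelihood is conjugate: posterior is Inv-Gamma(α + n/2, β + Σ(xᵢ−μ)²/2).
Posterior: Inv-Gamma(6.7 + 10/2, 16.4 + 50.295/2) = Inv-Gamma(11.70, 41.5475).
E[σ²|data] = β/(α−1) = 41.5475/10.70 = 3.8829.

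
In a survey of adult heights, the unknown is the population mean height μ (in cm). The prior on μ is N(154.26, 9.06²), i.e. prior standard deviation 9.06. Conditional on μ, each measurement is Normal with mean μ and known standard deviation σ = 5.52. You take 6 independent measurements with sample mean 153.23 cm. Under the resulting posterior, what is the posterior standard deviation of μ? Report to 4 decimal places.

For Normal data with known variance σ², a Normal(μ₀, σ₀²) prior on μ is conjugate. Posterior precision = 1/σ₀² + n/σ²; posterior mean is the precision-weighted average of μ₀ and x̄.
σ₀² = 9.06² = 82.0836, σ² = 5.52² = 30.4704; σ² + n·σ₀² = 30.4704 + 6·82.0836 = 522.972.
Posterior precision = 1/σ₀² + n/σ² = 1/82.0836 + 6/30.4704 = (σ² + n·σ₀²)/(σ₀²σ²) = 522.972/(82.0836·30.4704); posterior variance σₙ² = σ₀²σ²/(σ² + n·σ₀²) = 82.0836·30.4704/522.972 = 4.782512.
Posterior SD = √σₙ² = √(82.0836·30.4704/522.972) = 2.1869.

2.1869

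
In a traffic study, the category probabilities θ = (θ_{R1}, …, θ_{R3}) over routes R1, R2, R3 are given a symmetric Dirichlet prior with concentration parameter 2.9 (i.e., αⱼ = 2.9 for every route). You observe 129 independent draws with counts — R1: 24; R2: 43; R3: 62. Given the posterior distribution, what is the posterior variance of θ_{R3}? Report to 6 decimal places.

0.001797

The Dirichlet prior is conjugate to the Multinomial likelihood: each posterior αⱼ = prior αⱼ + observed count nⱼ.
Posterior concentration: (26.9, 45.9, 64.9), total = 137.7.
Var[θ_j] = α_j(Σα−α_j)/((Σα)²(Σα+1)) = 64.9·72.8/(137.7²·138.7) = 0.001797.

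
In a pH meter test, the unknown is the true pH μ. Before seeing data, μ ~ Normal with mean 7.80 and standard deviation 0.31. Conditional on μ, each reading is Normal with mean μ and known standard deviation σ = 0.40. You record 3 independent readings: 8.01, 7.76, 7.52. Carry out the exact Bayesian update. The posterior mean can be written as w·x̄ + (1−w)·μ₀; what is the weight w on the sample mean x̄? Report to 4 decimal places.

0.6431

For Normal data with known variance σ², a Normal(μ₀, σ₀²) prior on μ is conjugate. Posterior precision = 1/σ₀² + n/σ²; posterior mean is the precision-weighted average of μ₀ and x̄.
σ₀² = 0.31² = 0.0961, σ² = 0.40² = 0.16. Prior precision 1/σ₀² = 1/0.0961; data precision n/σ² = 3/0.16.
w = (n/σ²)/(1/σ₀² + n/σ²) = n·σ₀²/(σ² + n·σ₀²) = 3·0.0961/(0.16 + 3·0.0961) = 0.2883/0.4483 = 0.6431.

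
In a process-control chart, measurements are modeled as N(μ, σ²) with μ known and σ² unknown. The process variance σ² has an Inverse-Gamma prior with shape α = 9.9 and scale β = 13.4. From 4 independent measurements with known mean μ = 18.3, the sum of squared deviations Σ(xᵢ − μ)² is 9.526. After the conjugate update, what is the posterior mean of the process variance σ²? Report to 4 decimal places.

With known mean μ and an Inverse-Gamma(α, β) prior on σ², the Normal likelihood is conjugate: posterior is Inv-Gamma(α + n/2, β + Σ(xᵢ−μ)²/2).
Posterior: Inv-Gamma(9.9 + 4/2, 13.4 + 9.526/2) = Inv-Gamma(11.90, 18.1630).
E[σ²|data] = β/(α−1) = 18.1630/10.90 = 1.6663.

1.6663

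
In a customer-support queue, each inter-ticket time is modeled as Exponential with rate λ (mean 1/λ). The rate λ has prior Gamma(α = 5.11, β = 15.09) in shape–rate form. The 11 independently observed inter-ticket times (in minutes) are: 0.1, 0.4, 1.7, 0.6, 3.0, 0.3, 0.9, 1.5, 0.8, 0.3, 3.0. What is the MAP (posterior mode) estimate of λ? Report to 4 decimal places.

With a Gamma(shape α, rate β) prior on the exponential rate λ, the posterior after n observations with total T = Σxᵢ is Gamma(α+n, β+T).
Sum of observations T = 12.6 minutes; n = 11.
Posterior: Gamma(5.11+11, 15.09+12.6) = Gamma(16.11, 27.69).
Mode = (α−1)/β = 0.5457.

0.5457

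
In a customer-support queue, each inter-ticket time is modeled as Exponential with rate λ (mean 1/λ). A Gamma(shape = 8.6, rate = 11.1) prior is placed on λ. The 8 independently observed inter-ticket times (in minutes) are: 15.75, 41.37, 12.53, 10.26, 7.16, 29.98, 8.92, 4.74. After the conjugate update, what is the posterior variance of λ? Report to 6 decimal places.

0.000825

With a Gamma(shape α, rate β) prior on the exponential rate λ, the posterior after n observations with total T = Σxᵢ is Gamma(α+n, β+T).
Sum of observations T = 130.71 minutes; n = 8.
Posterior: Gamma(8.6+8, 11.1+130.71) = Gamma(16.6, 141.81).
Var = α/β² = 0.000825.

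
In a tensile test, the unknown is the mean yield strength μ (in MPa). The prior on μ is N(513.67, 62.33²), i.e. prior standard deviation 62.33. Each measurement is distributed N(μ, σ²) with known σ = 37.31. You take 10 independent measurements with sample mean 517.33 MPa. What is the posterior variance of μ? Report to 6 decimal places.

For Normal data with known variance σ², a Normal(μ₀, σ₀²) prior on μ is conjugate. Posterior precision = 1/σ₀² + n/σ²; posterior mean is the precision-weighted average of μ₀ and x̄.
σ₀² = 62.33² = 3885.0289, σ² = 37.31² = 1392.0361; σ² + n·σ₀² = 1392.0361 + 10·3885.0289 = 40242.3251.
Posterior precision = 1/σ₀² + n/σ² = 1/3885.0289 + 10/1392.0361 = (σ² + n·σ₀²)/(σ₀²σ²) = 40242.3251/(3885.0289·1392.0361); posterior variance σₙ² = σ₀²σ²/(σ² + n·σ₀²) = 3885.0289·1392.0361/40242.3251 = 134.388370.

134.388370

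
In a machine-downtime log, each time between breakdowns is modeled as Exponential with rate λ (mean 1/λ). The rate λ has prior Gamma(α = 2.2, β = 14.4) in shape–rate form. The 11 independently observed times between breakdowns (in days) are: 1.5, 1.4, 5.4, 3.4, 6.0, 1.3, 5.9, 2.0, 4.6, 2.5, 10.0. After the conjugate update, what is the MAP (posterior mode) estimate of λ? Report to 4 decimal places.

0.2089

With a Gamma(shape α, rate β) prior on the exponential rate λ, the posterior after n observations with total T = Σxᵢ is Gamma(α+n, β+T).
Sum of observations T = 44.0 days; n = 11.
Posterior: Gamma(2.2+11, 14.4+44.0) = Gamma(13.2, 58.4).
Mode = (α−1)/β = 0.2089.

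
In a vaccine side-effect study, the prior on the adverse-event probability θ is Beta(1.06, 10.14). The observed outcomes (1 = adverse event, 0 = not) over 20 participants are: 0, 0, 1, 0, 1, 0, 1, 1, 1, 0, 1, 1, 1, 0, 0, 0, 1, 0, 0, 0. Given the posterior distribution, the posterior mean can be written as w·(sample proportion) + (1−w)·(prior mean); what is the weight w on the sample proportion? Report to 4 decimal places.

0.6410

The Beta prior is conjugate to a Binomial/Bernoulli likelihood; the update adds successes to α and failures to β.
Posterior mean = (α₀+k)/(α₀+β₀+n) = [n/(α₀+β₀+n)]·(k/n) + [(α₀+β₀)/(α₀+β₀+n)]·α₀/(α₀+β₀), so only n and the prior enter the weight.
The weight on the data is w = n/(α₀+β₀+n) = 20/(1.06+10.14+20) = 20/31.20 = 0.6410.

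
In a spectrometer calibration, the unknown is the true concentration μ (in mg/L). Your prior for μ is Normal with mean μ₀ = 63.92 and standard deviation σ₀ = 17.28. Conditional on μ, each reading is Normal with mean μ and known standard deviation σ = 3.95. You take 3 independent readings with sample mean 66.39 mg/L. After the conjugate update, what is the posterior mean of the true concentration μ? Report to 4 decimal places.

66.3477

For Normal data with known variance σ², a Normal(μ₀, σ₀²) prior on μ is conjugate. Posterior precision = 1/σ₀² + n/σ²; posterior mean is the precision-weighted average of μ₀ and x̄.
n·x̄ = 3·66.39 = 199.17.
σ₀² = 17.28² = 298.5984, σ² = 3.95² = 15.6025; σ² + n·σ₀² = 15.6025 + 3·298.5984 = 911.3977.
Posterior mean = (μ₀/σ₀² + n·x̄/σ²)/(1/σ₀² + n/σ²) = (σ²·μ₀ + σ₀²·n·x̄)/(σ² + n·σ₀²) = (15.6025·63.92 + 298.5984·199.17)/911.3977 = 60469.155128/911.3977 = 66.3477.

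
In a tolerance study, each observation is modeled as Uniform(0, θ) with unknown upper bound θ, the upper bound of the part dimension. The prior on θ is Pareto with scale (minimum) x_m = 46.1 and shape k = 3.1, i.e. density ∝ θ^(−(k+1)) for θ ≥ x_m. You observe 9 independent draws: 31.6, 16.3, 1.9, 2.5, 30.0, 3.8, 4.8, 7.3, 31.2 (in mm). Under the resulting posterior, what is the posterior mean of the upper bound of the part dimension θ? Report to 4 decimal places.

50.2532

A Pareto(scale x_m, shape k) prior on the upper bound θ of Uniform(0, θ) is conjugate: posterior is Pareto(max(x_m, max xᵢ), k + n).
Sample maximum = 31.6; prior scale x_m = 46.1 → posterior scale = max = 46.1.
Posterior shape = 3.1 + 9 = 12.1.
E[θ|data] = k·x_m/(k−1) = 12.1·46.1/11.1 = 50.2532.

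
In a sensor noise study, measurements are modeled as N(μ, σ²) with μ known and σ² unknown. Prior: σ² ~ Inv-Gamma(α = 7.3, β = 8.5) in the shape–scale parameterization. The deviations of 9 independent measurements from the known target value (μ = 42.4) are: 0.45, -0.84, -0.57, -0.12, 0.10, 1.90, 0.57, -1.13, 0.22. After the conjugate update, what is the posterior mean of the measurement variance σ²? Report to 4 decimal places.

With known mean μ and an Inverse-Gamma(α, β) prior on σ², the Normal likelihood is conjugate: posterior is Inv-Gamma(α + n/2, β + Σ(xᵢ−μ)²/2).
Σ(xᵢ−μ)² = (0.45)² + (-0.84)² + (-0.57)² + (-0.12)² + (0.10)² + (1.90)² + (0.57)² + (-1.13)² + (0.22)² = 6.5176.
Posterior: Inv-Gamma(7.3 + 9/2, 8.5 + 6.5176/2) = Inv-Gamma(11.80, 11.75880).
E[σ²|data] = β/(α−1) = 11.75880/10.80 = 1.0888.

1.0888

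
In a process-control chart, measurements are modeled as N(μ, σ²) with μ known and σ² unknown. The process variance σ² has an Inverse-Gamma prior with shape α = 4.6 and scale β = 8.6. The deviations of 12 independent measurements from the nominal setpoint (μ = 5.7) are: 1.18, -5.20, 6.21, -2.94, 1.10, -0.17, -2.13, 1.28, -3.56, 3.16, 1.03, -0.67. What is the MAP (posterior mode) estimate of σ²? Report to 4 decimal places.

5.3631

With known mean μ and an Inverse-Gamma(α, β) prior on σ², the Normal likelihood is conjugate: posterior is Inv-Gamma(α + n/2, β + Σ(xᵢ−μ)²/2).
Σ(xᵢ−μ)² = (1.18)² + (-5.20)² + (6.21)² + (-2.94)² + (1.10)² + (-0.17)² + (-2.13)² + (1.28)² + (-3.56)² + (3.16)² + (1.03)² + (-0.67)² = 107.2233.
Posterior: Inv-Gamma(4.6 + 12/2, 8.6 + 107.2233/2) = Inv-Gamma(10.60, 62.21165).
Mode = β/(α+1) = 62.21165/11.60 = 5.3631.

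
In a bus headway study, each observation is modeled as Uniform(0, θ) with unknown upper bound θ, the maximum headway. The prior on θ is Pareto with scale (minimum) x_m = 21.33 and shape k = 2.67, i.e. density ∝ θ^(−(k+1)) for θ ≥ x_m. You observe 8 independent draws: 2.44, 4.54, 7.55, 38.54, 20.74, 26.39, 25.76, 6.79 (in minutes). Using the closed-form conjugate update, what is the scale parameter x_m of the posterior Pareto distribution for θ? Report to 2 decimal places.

38.54

A Pareto(scale x_m, shape k) prior on the upper bound θ of Uniform(0, θ) is conjugate: posterior is Pareto(max(x_m, max xᵢ), k + n).
Sample maximum = 38.54; prior scale x_m = 21.33 → posterior scale = max = 38.54.
Posterior shape = 2.67 + 8 = 10.67.
Posterior scale x_m = 38.54.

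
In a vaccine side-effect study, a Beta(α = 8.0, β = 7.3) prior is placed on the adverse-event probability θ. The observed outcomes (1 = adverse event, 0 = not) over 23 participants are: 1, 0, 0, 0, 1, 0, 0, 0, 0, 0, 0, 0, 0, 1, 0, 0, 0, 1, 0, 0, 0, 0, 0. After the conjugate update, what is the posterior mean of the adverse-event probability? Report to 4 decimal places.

0.3133

The Beta prior is conjugate to a Binomial/Bernoulli likelihood; the update adds successes to α and failures to β.
Posterior: Beta(α+k, β+n−k) = Beta(8.0+4, 7.3+19) = Beta(12.0, 26.3).
Posterior mean = α/(α+β) = 12.0/38.3 = 0.3133.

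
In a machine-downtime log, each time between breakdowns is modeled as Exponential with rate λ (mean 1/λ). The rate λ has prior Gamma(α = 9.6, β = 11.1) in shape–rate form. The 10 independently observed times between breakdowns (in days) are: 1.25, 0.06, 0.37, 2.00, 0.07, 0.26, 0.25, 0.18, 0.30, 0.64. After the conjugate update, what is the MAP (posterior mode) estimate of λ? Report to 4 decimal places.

1.1286

With a Gamma(shape α, rate β) prior on the exponential rate λ, the posterior after n observations with total T = Σxᵢ is Gamma(α+n, β+T).
Sum of observations T = 5.38 days; n = 10.
Posterior: Gamma(9.6+10, 11.1+5.38) = Gamma(19.6, 16.48).
Mode = (α−1)/β = 1.1286.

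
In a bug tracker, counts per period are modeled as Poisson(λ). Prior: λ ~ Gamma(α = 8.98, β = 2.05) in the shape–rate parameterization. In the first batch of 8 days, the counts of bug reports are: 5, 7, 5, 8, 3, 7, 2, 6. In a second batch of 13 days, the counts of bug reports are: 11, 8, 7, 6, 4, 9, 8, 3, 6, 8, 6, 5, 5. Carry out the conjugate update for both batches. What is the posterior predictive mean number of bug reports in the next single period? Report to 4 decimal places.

With a Gamma(shape α, rate β) prior, the Poisson likelihood is conjugate: the posterior is Gamma(α + ΣXᵢ, β + n).
Batch 1: sum of counts S = 43 over n = 8 days.
After batch 1: Gamma(α+S, β+n) = Gamma(8.98+43, 2.05+8) = Gamma(51.98, 10.05).
Batch 2: sum of counts S = 86 over n = 13 days.
After batch 2: Gamma(α+S, β+n) = Gamma(51.98+86, 10.05+13) = Gamma(137.98, 23.05).
The predictive distribution for one future period is NegBinom with mean α/β = 5.9861.

5.9861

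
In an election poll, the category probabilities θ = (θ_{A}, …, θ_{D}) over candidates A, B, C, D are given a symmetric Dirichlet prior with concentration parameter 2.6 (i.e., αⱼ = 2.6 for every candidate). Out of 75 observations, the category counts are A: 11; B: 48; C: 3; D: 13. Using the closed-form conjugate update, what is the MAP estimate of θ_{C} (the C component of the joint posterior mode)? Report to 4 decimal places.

The Dirichlet prior is conjugate to the Multinomial likelihood: each posterior αⱼ = prior αⱼ + observed count nⱼ.
Posterior concentration: (13.6, 50.6, 5.6, 15.6), total = 85.4.
Joint mode component: (α_{C}−1)/(Σα−K) = 4.6/81.4 = 0.0565.

0.0565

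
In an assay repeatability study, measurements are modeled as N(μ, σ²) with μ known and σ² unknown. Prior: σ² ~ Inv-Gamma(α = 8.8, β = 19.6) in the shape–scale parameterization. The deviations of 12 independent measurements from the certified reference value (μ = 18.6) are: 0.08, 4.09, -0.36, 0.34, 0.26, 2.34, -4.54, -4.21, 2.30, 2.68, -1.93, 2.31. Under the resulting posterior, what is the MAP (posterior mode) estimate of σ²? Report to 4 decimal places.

3.8478

With known mean μ and an Inverse-Gamma(α, β) prior on σ², the Normal likelihood is conjugate: posterior is Inv-Gamma(α + n/2, β + Σ(xᵢ−μ)²/2).
Σ(xᵢ−μ)² = (0.08)² + (4.09)² + (-0.36)² + (0.34)² + (0.26)² + (2.34)² + (-4.54)² + (-4.21)² + (2.30)² + (2.68)² + (-1.93)² + (2.31)² = 82.3920.
Posterior: Inv-Gamma(8.8 + 12/2, 19.6 + 82.3920/2) = Inv-Gamma(14.80, 60.79600).
Mode = β/(α+1) = 60.79600/15.80 = 3.8478.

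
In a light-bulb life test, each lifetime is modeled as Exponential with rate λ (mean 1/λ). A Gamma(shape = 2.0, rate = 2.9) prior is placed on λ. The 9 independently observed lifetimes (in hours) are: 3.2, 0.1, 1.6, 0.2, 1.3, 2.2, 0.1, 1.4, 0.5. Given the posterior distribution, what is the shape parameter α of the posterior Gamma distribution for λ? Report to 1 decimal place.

11.0

With a Gamma(shape α, rate β) prior on the exponential rate λ, the posterior after n observations with total T = Σxᵢ is Gamma(α+n, β+T).
Sum of observations T = 10.6 hours; n = 9.
Posterior: Gamma(2.0+9, 2.9+10.6) = Gamma(11.0, 13.5).
Posterior α = 11.0.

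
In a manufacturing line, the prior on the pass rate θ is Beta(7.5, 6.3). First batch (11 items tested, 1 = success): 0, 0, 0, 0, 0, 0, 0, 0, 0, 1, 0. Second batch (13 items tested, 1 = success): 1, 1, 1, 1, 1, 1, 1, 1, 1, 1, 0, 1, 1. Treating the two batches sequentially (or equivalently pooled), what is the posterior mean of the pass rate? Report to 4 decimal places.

The Beta prior is conjugate to a Binomial/Bernoulli likelihood; the update adds successes to α and failures to β.
After batch 1: Beta(7.5+1, 6.3+10) = Beta(8.5, 16.3).
After batch 2: Beta(8.5+12, 16.3+1) = Beta(20.5, 17.3).
Posterior mean = α/(α+β) = 20.5/37.8 = 0.5423.

0.5423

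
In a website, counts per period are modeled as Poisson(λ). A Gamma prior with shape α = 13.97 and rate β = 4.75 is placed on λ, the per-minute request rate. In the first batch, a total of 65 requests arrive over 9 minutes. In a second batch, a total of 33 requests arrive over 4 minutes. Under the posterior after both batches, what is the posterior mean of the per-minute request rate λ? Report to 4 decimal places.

6.3082

With a Gamma(shape α, rate β) prior, the Poisson likelihood is conjugate: the posterior is Gamma(α + ΣXᵢ, β + n).
After batch 1: Gamma(α+S, β+n) = Gamma(13.97+65, 4.75+9) = Gamma(78.97, 13.75).
After batch 2: Gamma(α+S, β+n) = Gamma(78.97+33, 13.75+4) = Gamma(111.97, 17.75).
Posterior mean = α/β = 111.97/17.75 = 6.3082.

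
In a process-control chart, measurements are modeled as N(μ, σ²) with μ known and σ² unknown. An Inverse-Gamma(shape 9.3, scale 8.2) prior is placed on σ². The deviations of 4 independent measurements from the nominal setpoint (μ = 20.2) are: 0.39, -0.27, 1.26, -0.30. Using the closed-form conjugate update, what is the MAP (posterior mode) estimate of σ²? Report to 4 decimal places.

0.7440

With known mean μ and an Inverse-Gamma(α, β) prior on σ², the Normal likelihood is conjugate: posterior is Inv-Gamma(α + n/2, β + Σ(xᵢ−μ)²/2).
Σ(xᵢ−μ)² = (0.39)² + (-0.27)² + (1.26)² + (-0.30)² = 1.9026.
Posterior: Inv-Gamma(9.3 + 4/2, 8.2 + 1.9026/2) = Inv-Gamma(11.30, 9.15130).
Mode = β/(α+1) = 9.15130/12.30 = 0.7440.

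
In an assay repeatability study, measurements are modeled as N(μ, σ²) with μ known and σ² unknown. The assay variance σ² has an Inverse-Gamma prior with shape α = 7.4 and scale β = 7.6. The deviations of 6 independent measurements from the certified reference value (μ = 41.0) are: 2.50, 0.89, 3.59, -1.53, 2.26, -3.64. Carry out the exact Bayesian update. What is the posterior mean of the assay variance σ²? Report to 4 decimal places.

2.9696

With known mean μ and an Inverse-Gamma(α, β) prior on σ², the Normal likelihood is conjugate: posterior is Inv-Gamma(α + n/2, β + Σ(xᵢ−μ)²/2).
Σ(xᵢ−μ)² = (2.50)² + (0.89)² + (3.59)² + (-1.53)² + (2.26)² + (-3.64)² = 40.6283.
Posterior: Inv-Gamma(7.4 + 6/2, 7.6 + 40.6283/2) = Inv-Gamma(10.40, 27.91415).
E[σ²|data] = β/(α−1) = 27.91415/9.40 = 2.9696.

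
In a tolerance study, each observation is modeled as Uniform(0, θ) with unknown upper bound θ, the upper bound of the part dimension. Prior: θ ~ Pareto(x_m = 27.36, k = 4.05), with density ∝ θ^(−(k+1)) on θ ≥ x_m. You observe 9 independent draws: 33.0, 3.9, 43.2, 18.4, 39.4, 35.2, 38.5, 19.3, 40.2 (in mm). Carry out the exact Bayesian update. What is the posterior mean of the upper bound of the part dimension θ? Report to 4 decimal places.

A Pareto(scale x_m, shape k) prior on the upper bound θ of Uniform(0, θ) is conjugate: posterior is Pareto(max(x_m, max xᵢ), k + n).
Sample maximum = 43.2; prior scale x_m = 27.36 → posterior scale = max = 43.20.
Posterior shape = 4.05 + 9 = 13.05.
E[θ|data] = k·x_m/(k−1) = 13.05·43.20/12.05 = 46.7851.

46.7851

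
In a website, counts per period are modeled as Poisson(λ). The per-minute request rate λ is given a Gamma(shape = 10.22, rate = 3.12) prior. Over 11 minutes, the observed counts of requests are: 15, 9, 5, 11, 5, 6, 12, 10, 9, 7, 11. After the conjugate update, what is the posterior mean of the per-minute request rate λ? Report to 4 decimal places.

7.8059

With a Gamma(shape α, rate β) prior, the Poisson likelihood is conjugate: the posterior is Gamma(α + ΣXᵢ, β + n).
Sum of counts S = 100 over n = 11 minutes.
Posterior: Gamma(α+S, β+n) = Gamma(10.22+100, 3.12+11) = Gamma(110.22, 14.12).
Posterior mean = α/β = 110.22/14.12 = 7.8059.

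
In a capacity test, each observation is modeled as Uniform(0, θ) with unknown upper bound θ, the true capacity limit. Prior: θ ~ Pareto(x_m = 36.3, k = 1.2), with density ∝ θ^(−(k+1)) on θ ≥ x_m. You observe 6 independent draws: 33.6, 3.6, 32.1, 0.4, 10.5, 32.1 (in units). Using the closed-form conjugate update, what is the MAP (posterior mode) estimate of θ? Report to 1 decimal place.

36.3

A Pareto(scale x_m, shape k) prior on the upper bound θ of Uniform(0, θ) is conjugate: posterior is Pareto(max(x_m, max xᵢ), k + n).
Sample maximum = 33.6; prior scale x_m = 36.3 → posterior scale = max = 36.3.
Posterior shape = 1.2 + 6 = 7.2.
The Pareto density is decreasing on [x_m, ∞), so the mode is x_m = 36.3.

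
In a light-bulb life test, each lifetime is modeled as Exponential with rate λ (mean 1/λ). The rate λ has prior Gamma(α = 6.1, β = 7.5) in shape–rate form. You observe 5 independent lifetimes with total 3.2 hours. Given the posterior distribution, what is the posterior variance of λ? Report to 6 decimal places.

With a Gamma(shape α, rate β) prior on the exponential rate λ, the posterior after n observations with total T = Σxᵢ is Gamma(α+n, β+T).
Posterior: Gamma(6.1+5, 7.5+3.2) = Gamma(11.1, 10.7).
Var = α/β² = 0.096952.

0.096952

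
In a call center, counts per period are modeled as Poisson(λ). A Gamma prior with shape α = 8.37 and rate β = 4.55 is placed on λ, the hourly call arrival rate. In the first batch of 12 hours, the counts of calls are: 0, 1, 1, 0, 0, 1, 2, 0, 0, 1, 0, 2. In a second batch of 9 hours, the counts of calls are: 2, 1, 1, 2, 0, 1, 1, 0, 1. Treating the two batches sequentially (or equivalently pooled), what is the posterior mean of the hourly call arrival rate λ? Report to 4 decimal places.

0.9930

With a Gamma(shape α, rate β) prior, the Poisson likelihood is conjugate: the posterior is Gamma(α + ΣXᵢ, β + n).
Batch 1: sum of counts S = 8 over n = 12 hours.
After batch 1: Gamma(α+S, β+n) = Gamma(8.37+8, 4.55+12) = Gamma(16.37, 16.55).
Batch 2: sum of counts S = 9 over n = 9 hours.
After batch 2: Gamma(α+S, β+n) = Gamma(16.37+9, 16.55+9) = Gamma(25.37, 25.55).
Posterior mean = α/β = 25.37/25.55 = 0.9930.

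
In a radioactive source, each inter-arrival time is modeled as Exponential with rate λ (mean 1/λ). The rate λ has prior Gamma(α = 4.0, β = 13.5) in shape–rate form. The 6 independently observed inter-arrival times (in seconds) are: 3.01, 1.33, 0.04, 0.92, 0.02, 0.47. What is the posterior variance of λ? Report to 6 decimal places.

0.026874

With a Gamma(shape α, rate β) prior on the exponential rate λ, the posterior after n observations with total T = Σxᵢ is Gamma(α+n, β+T).
Sum of observations T = 5.79 seconds; n = 6.
Posterior: Gamma(4.0+6, 13.5+5.79) = Gamma(10.0, 19.29).
Var = α/β² = 0.026874.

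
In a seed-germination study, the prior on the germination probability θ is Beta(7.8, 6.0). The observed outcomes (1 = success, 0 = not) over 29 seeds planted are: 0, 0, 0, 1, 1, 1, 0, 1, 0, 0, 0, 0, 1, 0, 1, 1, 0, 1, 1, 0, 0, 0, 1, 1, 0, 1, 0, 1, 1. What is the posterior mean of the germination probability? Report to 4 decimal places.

The Beta prior is conjugate to a Binomial/Bernoulli likelihood; the update adds successes to α and failures to β.
Posterior: Beta(α+k, β+n−k) = Beta(7.8+14, 6.0+15) = Beta(21.8, 21.0).
Posterior mean = α/(α+β) = 21.8/42.8 = 0.5093.

0.5093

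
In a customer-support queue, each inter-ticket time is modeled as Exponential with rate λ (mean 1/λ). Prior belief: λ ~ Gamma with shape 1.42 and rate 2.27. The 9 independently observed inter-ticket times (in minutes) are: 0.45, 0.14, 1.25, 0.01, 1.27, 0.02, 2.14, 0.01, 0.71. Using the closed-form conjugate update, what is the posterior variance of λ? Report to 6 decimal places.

With a Gamma(shape α, rate β) prior on the exponential rate λ, the posterior after n observations with total T = Σxᵢ is Gamma(α+n, β+T).
Sum of observations T = 6.00 minutes; n = 9.
Posterior: Gamma(1.42+9, 2.27+6.00) = Gamma(10.42, 8.27).
Var = α/β² = 0.152355.

0.152355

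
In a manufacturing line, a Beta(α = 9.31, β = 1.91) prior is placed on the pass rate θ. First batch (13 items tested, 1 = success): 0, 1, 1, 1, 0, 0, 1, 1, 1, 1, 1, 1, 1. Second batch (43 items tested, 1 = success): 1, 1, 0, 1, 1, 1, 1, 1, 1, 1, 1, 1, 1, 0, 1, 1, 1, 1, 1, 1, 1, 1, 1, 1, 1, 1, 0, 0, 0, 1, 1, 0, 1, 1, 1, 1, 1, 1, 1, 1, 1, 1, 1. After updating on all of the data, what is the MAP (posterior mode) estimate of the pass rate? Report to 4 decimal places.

0.8481

The Beta prior is conjugate to a Binomial/Bernoulli likelihood; the update adds successes to α and failures to β.
After batch 1: Beta(9.31+10, 1.91+3) = Beta(19.31, 4.91).
After batch 2: Beta(19.31+37, 4.91+6) = Beta(56.31, 10.91).
Mode of Beta(a,b) for a,b>1 is (a−1)/(a+b−2) = 55.31/65.22 = 0.8481.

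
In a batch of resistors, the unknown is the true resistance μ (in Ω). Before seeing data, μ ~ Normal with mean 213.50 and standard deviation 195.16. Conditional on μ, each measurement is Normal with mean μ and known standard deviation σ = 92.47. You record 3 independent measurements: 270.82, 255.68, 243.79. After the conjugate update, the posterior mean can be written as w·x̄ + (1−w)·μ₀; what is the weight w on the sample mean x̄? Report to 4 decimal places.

0.9304

For Normal data with known variance σ², a Normal(μ₀, σ₀²) prior on μ is conjugate. Posterior precision = 1/σ₀² + n/σ²; posterior mean is the precision-weighted average of μ₀ and x̄.
σ₀² = 195.16² = 38087.4256, σ² = 92.47² = 8550.7009. Prior precision 1/σ₀² = 1/38087.4256; data precision n/σ² = 3/8550.7009.
w = (n/σ²)/(1/σ₀² + n/σ²) = n·σ₀²/(σ² + n·σ₀²) = 3·38087.4256/(8550.7009 + 3·38087.4256) = 114262.2768/122812.9777 = 0.9304.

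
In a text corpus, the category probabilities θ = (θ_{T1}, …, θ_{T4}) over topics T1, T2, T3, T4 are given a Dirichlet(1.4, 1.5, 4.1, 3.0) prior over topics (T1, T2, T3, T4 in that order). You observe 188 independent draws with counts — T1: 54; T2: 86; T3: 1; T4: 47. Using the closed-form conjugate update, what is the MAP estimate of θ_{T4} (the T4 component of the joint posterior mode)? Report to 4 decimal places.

The Dirichlet prior is conjugate to the Multinomial likelihood: each posterior αⱼ = prior αⱼ + observed count nⱼ.
Posterior concentration: (55.4, 87.5, 5.1, 50.0), total = 198.0.
Joint mode component: (α_{T4}−1)/(Σα−K) = 49.0/194.0 = 0.2526.

0.2526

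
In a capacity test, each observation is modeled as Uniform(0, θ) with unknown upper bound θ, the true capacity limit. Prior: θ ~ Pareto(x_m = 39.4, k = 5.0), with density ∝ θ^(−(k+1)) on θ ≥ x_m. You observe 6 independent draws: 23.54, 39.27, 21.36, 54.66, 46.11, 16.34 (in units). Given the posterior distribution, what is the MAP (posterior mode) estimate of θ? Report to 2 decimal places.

A Pareto(scale x_m, shape k) prior on the upper bound θ of Uniform(0, θ) is conjugate: posterior is Pareto(max(x_m, max xᵢ), k + n).
Sample maximum = 54.66; prior scale x_m = 39.4 → posterior scale = max = 54.66.
Posterior shape = 5.0 + 6 = 11.0.
The Pareto density is decreasing on [x_m, ∞), so the mode is x_m = 54.66.

54.66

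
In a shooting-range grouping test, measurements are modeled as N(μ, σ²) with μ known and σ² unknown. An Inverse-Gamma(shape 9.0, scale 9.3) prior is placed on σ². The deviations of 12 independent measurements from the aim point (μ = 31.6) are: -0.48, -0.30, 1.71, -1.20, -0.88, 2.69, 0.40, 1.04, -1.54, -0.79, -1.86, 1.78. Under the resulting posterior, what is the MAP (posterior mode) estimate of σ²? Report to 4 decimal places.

With known mean μ and an Inverse-Gamma(α, β) prior on σ², the Normal likelihood is conjugate: posterior is Inv-Gamma(α + n/2, β + Σ(xᵢ−μ)²/2).
Σ(xᵢ−μ)² = (-0.48)² + (-0.30)² + (1.71)² + (-1.20)² + (-0.88)² + (2.69)² + (0.40)² + (1.04)² + (-1.54)² + (-0.79)² + (-1.86)² + (1.78)² = 23.5603.
Posterior: Inv-Gamma(9.0 + 12/2, 9.3 + 23.5603/2) = Inv-Gamma(15.00, 21.08015).
Mode = β/(α+1) = 21.08015/16.00 = 1.3175.

1.3175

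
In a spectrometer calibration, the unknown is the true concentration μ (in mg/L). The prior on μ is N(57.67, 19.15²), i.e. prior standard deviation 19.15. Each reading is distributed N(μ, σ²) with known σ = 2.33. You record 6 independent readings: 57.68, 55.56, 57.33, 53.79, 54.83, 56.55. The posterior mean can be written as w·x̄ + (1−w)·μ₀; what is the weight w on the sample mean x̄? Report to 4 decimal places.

0.9975

For Normal data with known variance σ², a Normal(μ₀, σ₀²) prior on μ is conjugate. Posterior precision = 1/σ₀² + n/σ²; posterior mean is the precision-weighted average of μ₀ and x̄.
σ₀² = 19.15² = 366.7225, σ² = 2.33² = 5.4289. Prior precision 1/σ₀² = 1/366.7225; data precision n/σ² = 6/5.4289.
w = (n/σ²)/(1/σ₀² + n/σ²) = n·σ₀²/(σ² + n·σ₀²) = 6·366.7225/(5.4289 + 6·366.7225) = 2200.335/2205.7639 = 0.9975.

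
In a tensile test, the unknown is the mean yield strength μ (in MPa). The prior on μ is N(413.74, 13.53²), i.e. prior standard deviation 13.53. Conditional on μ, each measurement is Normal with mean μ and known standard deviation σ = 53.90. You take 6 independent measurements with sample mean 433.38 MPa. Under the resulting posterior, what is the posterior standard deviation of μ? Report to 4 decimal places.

For Normal data with known variance σ², a Normal(μ₀, σ₀²) prior on μ is conjugate. Posterior precision = 1/σ₀² + n/σ²; posterior mean is the precision-weighted average of μ₀ and x̄.
σ₀² = 13.53² = 183.0609, σ² = 53.90² = 2905.21; σ² + n·σ₀² = 2905.21 + 6·183.0609 = 4003.5754.
Posterior precision = 1/σ₀² + n/σ² = 1/183.0609 + 6/2905.21 = (σ² + n·σ₀²)/(σ₀²σ²) = 4003.5754/(183.0609·2905.21); posterior variance σₙ² = σ₀²σ²/(σ² + n·σ₀²) = 183.0609·2905.21/4003.5754 = 132.838851.
Posterior SD = √σₙ² = √(183.0609·2905.21/4003.5754) = 11.5256.

11.5256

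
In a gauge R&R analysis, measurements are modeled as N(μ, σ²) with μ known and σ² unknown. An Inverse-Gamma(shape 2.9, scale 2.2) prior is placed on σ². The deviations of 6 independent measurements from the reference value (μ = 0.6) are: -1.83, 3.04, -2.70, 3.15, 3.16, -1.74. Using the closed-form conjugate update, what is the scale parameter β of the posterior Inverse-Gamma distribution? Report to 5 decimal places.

With known mean μ and an Inverse-Gamma(α, β) prior on σ², the Normal likelihood is conjugate: posterior is Inv-Gamma(α + n/2, β + Σ(xᵢ−μ)²/2).
Σ(xᵢ−μ)² = (-1.83)² + (3.04)² + (-2.70)² + (3.15)² + (3.16)² + (-1.74)² = 42.8162.
Posterior: Inv-Gamma(2.9 + 6/2, 2.2 + 42.8162/2) = Inv-Gamma(5.90, 23.60810).
Posterior β = 23.60810.

23.60810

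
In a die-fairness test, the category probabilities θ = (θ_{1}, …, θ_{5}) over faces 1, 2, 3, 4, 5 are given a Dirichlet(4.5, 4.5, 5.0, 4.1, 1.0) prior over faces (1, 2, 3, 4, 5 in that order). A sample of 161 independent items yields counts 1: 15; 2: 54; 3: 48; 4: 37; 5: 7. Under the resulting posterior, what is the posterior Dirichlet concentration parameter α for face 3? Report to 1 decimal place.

The Dirichlet prior is conjugate to the Multinomial likelihood: each posterior αⱼ = prior αⱼ + observed count nⱼ.
Posterior concentration: (19.5, 58.5, 53.0, 41.1, 8.0), total = 180.1.
α_{3} = 5.0 + 48 = 53.0.

53.0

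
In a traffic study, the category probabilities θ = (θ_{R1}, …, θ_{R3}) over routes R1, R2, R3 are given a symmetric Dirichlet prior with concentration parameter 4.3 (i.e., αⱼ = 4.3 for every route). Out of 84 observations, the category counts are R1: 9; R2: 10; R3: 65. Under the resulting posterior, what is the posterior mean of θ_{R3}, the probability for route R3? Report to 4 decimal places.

0.7152

The Dirichlet prior is conjugate to the Multinomial likelihood: each posterior αⱼ = prior αⱼ + observed count nⱼ.
Posterior concentration: (13.3, 14.3, 69.3), total = 96.9.
E[θ_{R3}|data] = α_{R3}/Σα = 69.3/96.9 = 0.7152.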